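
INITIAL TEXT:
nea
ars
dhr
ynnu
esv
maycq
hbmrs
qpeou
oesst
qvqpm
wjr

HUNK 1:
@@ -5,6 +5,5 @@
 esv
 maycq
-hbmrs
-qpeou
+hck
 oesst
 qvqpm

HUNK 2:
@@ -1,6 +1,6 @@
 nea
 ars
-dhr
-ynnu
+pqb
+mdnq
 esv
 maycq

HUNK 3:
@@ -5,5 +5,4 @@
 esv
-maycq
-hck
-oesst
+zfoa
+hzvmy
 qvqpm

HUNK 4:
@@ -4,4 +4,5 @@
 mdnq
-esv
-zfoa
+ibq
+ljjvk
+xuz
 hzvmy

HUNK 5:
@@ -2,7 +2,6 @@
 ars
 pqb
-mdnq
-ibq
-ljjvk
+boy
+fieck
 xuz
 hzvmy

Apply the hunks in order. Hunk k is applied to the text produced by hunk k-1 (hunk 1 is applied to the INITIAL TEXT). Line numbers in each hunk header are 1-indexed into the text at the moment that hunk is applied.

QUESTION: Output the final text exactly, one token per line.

Hunk 1: at line 5 remove [hbmrs,qpeou] add [hck] -> 10 lines: nea ars dhr ynnu esv maycq hck oesst qvqpm wjr
Hunk 2: at line 1 remove [dhr,ynnu] add [pqb,mdnq] -> 10 lines: nea ars pqb mdnq esv maycq hck oesst qvqpm wjr
Hunk 3: at line 5 remove [maycq,hck,oesst] add [zfoa,hzvmy] -> 9 lines: nea ars pqb mdnq esv zfoa hzvmy qvqpm wjr
Hunk 4: at line 4 remove [esv,zfoa] add [ibq,ljjvk,xuz] -> 10 lines: nea ars pqb mdnq ibq ljjvk xuz hzvmy qvqpm wjr
Hunk 5: at line 2 remove [mdnq,ibq,ljjvk] add [boy,fieck] -> 9 lines: nea ars pqb boy fieck xuz hzvmy qvqpm wjr

Answer: nea
ars
pqb
boy
fieck
xuz
hzvmy
qvqpm
wjr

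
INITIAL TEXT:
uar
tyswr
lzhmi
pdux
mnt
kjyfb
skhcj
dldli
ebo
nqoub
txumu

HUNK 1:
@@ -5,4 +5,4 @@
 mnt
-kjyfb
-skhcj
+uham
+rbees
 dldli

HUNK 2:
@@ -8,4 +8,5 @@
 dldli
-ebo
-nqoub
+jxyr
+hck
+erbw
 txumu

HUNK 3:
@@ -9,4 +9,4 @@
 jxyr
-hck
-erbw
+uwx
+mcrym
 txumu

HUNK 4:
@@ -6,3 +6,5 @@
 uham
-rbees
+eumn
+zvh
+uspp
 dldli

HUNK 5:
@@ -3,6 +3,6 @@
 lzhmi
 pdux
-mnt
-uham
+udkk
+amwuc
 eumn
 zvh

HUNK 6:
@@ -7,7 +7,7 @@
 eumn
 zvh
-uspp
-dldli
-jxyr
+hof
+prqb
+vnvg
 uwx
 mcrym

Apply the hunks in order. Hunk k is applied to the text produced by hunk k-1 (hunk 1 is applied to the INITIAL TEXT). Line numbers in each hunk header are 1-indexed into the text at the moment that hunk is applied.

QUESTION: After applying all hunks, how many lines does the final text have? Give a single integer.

Hunk 1: at line 5 remove [kjyfb,skhcj] add [uham,rbees] -> 11 lines: uar tyswr lzhmi pdux mnt uham rbees dldli ebo nqoub txumu
Hunk 2: at line 8 remove [ebo,nqoub] add [jxyr,hck,erbw] -> 12 lines: uar tyswr lzhmi pdux mnt uham rbees dldli jxyr hck erbw txumu
Hunk 3: at line 9 remove [hck,erbw] add [uwx,mcrym] -> 12 lines: uar tyswr lzhmi pdux mnt uham rbees dldli jxyr uwx mcrym txumu
Hunk 4: at line 6 remove [rbees] add [eumn,zvh,uspp] -> 14 lines: uar tyswr lzhmi pdux mnt uham eumn zvh uspp dldli jxyr uwx mcrym txumu
Hunk 5: at line 3 remove [mnt,uham] add [udkk,amwuc] -> 14 lines: uar tyswr lzhmi pdux udkk amwuc eumn zvh uspp dldli jxyr uwx mcrym txumu
Hunk 6: at line 7 remove [uspp,dldli,jxyr] add [hof,prqb,vnvg] -> 14 lines: uar tyswr lzhmi pdux udkk amwuc eumn zvh hof prqb vnvg uwx mcrym txumu
Final line count: 14

Answer: 14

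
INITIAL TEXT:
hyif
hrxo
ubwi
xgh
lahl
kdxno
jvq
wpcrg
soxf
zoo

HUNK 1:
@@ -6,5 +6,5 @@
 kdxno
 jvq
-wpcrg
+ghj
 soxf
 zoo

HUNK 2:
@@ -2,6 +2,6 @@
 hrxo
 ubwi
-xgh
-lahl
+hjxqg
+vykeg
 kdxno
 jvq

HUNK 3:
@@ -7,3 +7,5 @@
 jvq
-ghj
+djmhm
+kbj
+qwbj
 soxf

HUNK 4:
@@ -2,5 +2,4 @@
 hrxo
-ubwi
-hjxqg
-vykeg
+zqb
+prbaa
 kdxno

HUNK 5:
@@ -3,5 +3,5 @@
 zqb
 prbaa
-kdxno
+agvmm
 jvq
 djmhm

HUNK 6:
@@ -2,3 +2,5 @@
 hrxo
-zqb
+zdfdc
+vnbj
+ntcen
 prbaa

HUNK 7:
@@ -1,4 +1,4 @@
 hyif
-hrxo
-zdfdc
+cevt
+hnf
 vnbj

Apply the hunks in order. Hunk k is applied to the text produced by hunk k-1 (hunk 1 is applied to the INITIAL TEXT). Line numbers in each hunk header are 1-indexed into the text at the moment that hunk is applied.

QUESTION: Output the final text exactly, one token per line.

Hunk 1: at line 6 remove [wpcrg] add [ghj] -> 10 lines: hyif hrxo ubwi xgh lahl kdxno jvq ghj soxf zoo
Hunk 2: at line 2 remove [xgh,lahl] add [hjxqg,vykeg] -> 10 lines: hyif hrxo ubwi hjxqg vykeg kdxno jvq ghj soxf zoo
Hunk 3: at line 7 remove [ghj] add [djmhm,kbj,qwbj] -> 12 lines: hyif hrxo ubwi hjxqg vykeg kdxno jvq djmhm kbj qwbj soxf zoo
Hunk 4: at line 2 remove [ubwi,hjxqg,vykeg] add [zqb,prbaa] -> 11 lines: hyif hrxo zqb prbaa kdxno jvq djmhm kbj qwbj soxf zoo
Hunk 5: at line 3 remove [kdxno] add [agvmm] -> 11 lines: hyif hrxo zqb prbaa agvmm jvq djmhm kbj qwbj soxf zoo
Hunk 6: at line 2 remove [zqb] add [zdfdc,vnbj,ntcen] -> 13 lines: hyif hrxo zdfdc vnbj ntcen prbaa agvmm jvq djmhm kbj qwbj soxf zoo
Hunk 7: at line 1 remove [hrxo,zdfdc] add [cevt,hnf] -> 13 lines: hyif cevt hnf vnbj ntcen prbaa agvmm jvq djmhm kbj qwbj soxf zoo

Answer: hyif
cevt
hnf
vnbj
ntcen
prbaa
agvmm
jvq
djmhm
kbj
qwbj
soxf
zoo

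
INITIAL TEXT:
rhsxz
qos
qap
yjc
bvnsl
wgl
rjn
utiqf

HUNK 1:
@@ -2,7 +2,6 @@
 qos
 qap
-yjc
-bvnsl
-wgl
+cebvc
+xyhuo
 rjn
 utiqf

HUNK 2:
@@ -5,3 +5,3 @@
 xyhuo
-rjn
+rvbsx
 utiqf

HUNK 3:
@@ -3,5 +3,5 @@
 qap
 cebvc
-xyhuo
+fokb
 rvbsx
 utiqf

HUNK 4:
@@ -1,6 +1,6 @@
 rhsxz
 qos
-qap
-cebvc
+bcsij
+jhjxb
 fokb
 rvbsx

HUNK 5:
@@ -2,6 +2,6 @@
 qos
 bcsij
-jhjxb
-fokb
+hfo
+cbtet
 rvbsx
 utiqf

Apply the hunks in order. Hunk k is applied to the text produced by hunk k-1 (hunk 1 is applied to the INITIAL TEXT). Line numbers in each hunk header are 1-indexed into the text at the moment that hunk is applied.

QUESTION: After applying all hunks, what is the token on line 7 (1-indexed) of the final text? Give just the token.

Hunk 1: at line 2 remove [yjc,bvnsl,wgl] add [cebvc,xyhuo] -> 7 lines: rhsxz qos qap cebvc xyhuo rjn utiqf
Hunk 2: at line 5 remove [rjn] add [rvbsx] -> 7 lines: rhsxz qos qap cebvc xyhuo rvbsx utiqf
Hunk 3: at line 3 remove [xyhuo] add [fokb] -> 7 lines: rhsxz qos qap cebvc fokb rvbsx utiqf
Hunk 4: at line 1 remove [qap,cebvc] add [bcsij,jhjxb] -> 7 lines: rhsxz qos bcsij jhjxb fokb rvbsx utiqf
Hunk 5: at line 2 remove [jhjxb,fokb] add [hfo,cbtet] -> 7 lines: rhsxz qos bcsij hfo cbtet rvbsx utiqf
Final line 7: utiqf

Answer: utiqf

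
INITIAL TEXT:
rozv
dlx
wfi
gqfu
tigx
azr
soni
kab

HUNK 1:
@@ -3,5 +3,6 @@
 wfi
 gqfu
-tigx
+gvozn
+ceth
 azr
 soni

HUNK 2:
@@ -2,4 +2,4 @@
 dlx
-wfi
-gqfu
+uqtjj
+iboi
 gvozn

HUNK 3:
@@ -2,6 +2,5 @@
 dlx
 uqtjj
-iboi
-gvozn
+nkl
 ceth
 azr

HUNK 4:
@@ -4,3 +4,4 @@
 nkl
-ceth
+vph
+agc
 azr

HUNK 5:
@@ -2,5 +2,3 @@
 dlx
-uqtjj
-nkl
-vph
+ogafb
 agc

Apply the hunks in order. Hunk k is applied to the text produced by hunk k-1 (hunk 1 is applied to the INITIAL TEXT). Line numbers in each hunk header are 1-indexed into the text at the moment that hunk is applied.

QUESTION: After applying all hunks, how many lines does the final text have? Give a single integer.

Hunk 1: at line 3 remove [tigx] add [gvozn,ceth] -> 9 lines: rozv dlx wfi gqfu gvozn ceth azr soni kab
Hunk 2: at line 2 remove [wfi,gqfu] add [uqtjj,iboi] -> 9 lines: rozv dlx uqtjj iboi gvozn ceth azr soni kab
Hunk 3: at line 2 remove [iboi,gvozn] add [nkl] -> 8 lines: rozv dlx uqtjj nkl ceth azr soni kab
Hunk 4: at line 4 remove [ceth] add [vph,agc] -> 9 lines: rozv dlx uqtjj nkl vph agc azr soni kab
Hunk 5: at line 2 remove [uqtjj,nkl,vph] add [ogafb] -> 7 lines: rozv dlx ogafb agc azr soni kab
Final line count: 7

Answer: 7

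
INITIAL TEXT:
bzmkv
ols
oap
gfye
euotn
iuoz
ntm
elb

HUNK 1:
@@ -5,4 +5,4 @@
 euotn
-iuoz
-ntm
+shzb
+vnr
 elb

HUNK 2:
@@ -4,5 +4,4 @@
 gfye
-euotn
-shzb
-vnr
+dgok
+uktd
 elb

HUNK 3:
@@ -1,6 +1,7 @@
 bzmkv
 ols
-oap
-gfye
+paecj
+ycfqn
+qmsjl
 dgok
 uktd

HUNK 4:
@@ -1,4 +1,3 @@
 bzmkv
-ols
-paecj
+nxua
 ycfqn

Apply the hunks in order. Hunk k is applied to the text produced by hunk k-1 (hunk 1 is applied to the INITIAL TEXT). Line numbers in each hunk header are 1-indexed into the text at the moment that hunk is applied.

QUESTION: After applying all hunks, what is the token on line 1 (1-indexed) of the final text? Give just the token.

Answer: bzmkv

Derivation:
Hunk 1: at line 5 remove [iuoz,ntm] add [shzb,vnr] -> 8 lines: bzmkv ols oap gfye euotn shzb vnr elb
Hunk 2: at line 4 remove [euotn,shzb,vnr] add [dgok,uktd] -> 7 lines: bzmkv ols oap gfye dgok uktd elb
Hunk 3: at line 1 remove [oap,gfye] add [paecj,ycfqn,qmsjl] -> 8 lines: bzmkv ols paecj ycfqn qmsjl dgok uktd elb
Hunk 4: at line 1 remove [ols,paecj] add [nxua] -> 7 lines: bzmkv nxua ycfqn qmsjl dgok uktd elb
Final line 1: bzmkv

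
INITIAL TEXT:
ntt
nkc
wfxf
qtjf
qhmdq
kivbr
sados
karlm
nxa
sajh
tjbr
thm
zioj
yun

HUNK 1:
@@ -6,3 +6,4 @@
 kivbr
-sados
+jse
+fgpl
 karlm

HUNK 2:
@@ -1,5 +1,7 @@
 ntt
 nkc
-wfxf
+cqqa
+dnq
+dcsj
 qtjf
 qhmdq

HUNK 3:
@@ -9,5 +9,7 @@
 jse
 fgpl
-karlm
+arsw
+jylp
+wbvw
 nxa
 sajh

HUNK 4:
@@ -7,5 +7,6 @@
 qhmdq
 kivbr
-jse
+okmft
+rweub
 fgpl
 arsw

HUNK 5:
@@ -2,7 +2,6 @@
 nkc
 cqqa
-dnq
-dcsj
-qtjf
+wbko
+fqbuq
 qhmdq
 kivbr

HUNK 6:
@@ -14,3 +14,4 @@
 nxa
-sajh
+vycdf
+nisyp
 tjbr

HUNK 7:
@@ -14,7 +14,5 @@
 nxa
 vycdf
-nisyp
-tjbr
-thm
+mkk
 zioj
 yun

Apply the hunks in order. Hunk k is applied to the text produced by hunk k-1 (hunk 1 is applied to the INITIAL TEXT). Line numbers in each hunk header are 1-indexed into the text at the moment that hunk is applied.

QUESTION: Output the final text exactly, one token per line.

Hunk 1: at line 6 remove [sados] add [jse,fgpl] -> 15 lines: ntt nkc wfxf qtjf qhmdq kivbr jse fgpl karlm nxa sajh tjbr thm zioj yun
Hunk 2: at line 1 remove [wfxf] add [cqqa,dnq,dcsj] -> 17 lines: ntt nkc cqqa dnq dcsj qtjf qhmdq kivbr jse fgpl karlm nxa sajh tjbr thm zioj yun
Hunk 3: at line 9 remove [karlm] add [arsw,jylp,wbvw] -> 19 lines: ntt nkc cqqa dnq dcsj qtjf qhmdq kivbr jse fgpl arsw jylp wbvw nxa sajh tjbr thm zioj yun
Hunk 4: at line 7 remove [jse] add [okmft,rweub] -> 20 lines: ntt nkc cqqa dnq dcsj qtjf qhmdq kivbr okmft rweub fgpl arsw jylp wbvw nxa sajh tjbr thm zioj yun
Hunk 5: at line 2 remove [dnq,dcsj,qtjf] add [wbko,fqbuq] -> 19 lines: ntt nkc cqqa wbko fqbuq qhmdq kivbr okmft rweub fgpl arsw jylp wbvw nxa sajh tjbr thm zioj yun
Hunk 6: at line 14 remove [sajh] add [vycdf,nisyp] -> 20 lines: ntt nkc cqqa wbko fqbuq qhmdq kivbr okmft rweub fgpl arsw jylp wbvw nxa vycdf nisyp tjbr thm zioj yun
Hunk 7: at line 14 remove [nisyp,tjbr,thm] add [mkk] -> 18 lines: ntt nkc cqqa wbko fqbuq qhmdq kivbr okmft rweub fgpl arsw jylp wbvw nxa vycdf mkk zioj yun

Answer: ntt
nkc
cqqa
wbko
fqbuq
qhmdq
kivbr
okmft
rweub
fgpl
arsw
jylp
wbvw
nxa
vycdf
mkk
zioj
yun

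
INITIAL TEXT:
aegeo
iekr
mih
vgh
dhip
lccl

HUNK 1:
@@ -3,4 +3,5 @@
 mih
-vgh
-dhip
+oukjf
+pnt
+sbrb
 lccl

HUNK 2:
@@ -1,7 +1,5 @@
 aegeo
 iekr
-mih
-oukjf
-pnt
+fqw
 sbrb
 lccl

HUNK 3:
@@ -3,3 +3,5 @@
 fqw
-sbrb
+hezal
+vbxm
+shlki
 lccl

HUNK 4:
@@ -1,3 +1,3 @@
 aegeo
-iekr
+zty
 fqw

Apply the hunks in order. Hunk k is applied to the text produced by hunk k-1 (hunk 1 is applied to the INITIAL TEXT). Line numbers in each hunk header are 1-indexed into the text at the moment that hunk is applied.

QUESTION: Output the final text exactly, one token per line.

Answer: aegeo
zty
fqw
hezal
vbxm
shlki
lccl

Derivation:
Hunk 1: at line 3 remove [vgh,dhip] add [oukjf,pnt,sbrb] -> 7 lines: aegeo iekr mih oukjf pnt sbrb lccl
Hunk 2: at line 1 remove [mih,oukjf,pnt] add [fqw] -> 5 lines: aegeo iekr fqw sbrb lccl
Hunk 3: at line 3 remove [sbrb] add [hezal,vbxm,shlki] -> 7 lines: aegeo iekr fqw hezal vbxm shlki lccl
Hunk 4: at line 1 remove [iekr] add [zty] -> 7 lines: aegeo zty fqw hezal vbxm shlki lccl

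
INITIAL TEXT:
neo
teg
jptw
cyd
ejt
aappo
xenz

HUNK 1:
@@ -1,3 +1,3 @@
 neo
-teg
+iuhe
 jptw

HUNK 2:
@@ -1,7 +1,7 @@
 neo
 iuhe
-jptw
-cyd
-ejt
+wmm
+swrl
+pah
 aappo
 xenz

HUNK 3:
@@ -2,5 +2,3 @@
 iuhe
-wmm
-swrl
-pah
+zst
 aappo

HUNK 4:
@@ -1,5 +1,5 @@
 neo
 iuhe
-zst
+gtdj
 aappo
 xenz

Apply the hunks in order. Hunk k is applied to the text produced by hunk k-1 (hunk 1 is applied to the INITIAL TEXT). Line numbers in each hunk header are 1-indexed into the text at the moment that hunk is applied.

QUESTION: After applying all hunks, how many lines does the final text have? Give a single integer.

Answer: 5

Derivation:
Hunk 1: at line 1 remove [teg] add [iuhe] -> 7 lines: neo iuhe jptw cyd ejt aappo xenz
Hunk 2: at line 1 remove [jptw,cyd,ejt] add [wmm,swrl,pah] -> 7 lines: neo iuhe wmm swrl pah aappo xenz
Hunk 3: at line 2 remove [wmm,swrl,pah] add [zst] -> 5 lines: neo iuhe zst aappo xenz
Hunk 4: at line 1 remove [zst] add [gtdj] -> 5 lines: neo iuhe gtdj aappo xenz
Final line count: 5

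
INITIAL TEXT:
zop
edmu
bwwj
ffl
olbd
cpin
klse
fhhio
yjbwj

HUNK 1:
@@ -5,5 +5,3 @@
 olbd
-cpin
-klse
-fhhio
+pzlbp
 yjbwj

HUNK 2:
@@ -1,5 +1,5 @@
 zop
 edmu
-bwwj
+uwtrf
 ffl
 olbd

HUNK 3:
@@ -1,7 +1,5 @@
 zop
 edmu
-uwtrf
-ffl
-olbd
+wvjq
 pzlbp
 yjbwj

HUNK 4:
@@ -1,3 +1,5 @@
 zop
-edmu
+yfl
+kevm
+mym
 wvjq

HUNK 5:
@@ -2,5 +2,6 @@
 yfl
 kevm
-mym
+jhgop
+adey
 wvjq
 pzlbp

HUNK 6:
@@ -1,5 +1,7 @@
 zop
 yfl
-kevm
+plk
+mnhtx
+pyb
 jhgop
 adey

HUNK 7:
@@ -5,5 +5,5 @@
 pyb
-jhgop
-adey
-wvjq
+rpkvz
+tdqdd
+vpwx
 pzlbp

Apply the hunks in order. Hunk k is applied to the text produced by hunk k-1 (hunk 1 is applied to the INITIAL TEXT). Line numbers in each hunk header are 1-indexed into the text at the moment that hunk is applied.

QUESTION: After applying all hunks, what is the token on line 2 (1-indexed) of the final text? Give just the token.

Hunk 1: at line 5 remove [cpin,klse,fhhio] add [pzlbp] -> 7 lines: zop edmu bwwj ffl olbd pzlbp yjbwj
Hunk 2: at line 1 remove [bwwj] add [uwtrf] -> 7 lines: zop edmu uwtrf ffl olbd pzlbp yjbwj
Hunk 3: at line 1 remove [uwtrf,ffl,olbd] add [wvjq] -> 5 lines: zop edmu wvjq pzlbp yjbwj
Hunk 4: at line 1 remove [edmu] add [yfl,kevm,mym] -> 7 lines: zop yfl kevm mym wvjq pzlbp yjbwj
Hunk 5: at line 2 remove [mym] add [jhgop,adey] -> 8 lines: zop yfl kevm jhgop adey wvjq pzlbp yjbwj
Hunk 6: at line 1 remove [kevm] add [plk,mnhtx,pyb] -> 10 lines: zop yfl plk mnhtx pyb jhgop adey wvjq pzlbp yjbwj
Hunk 7: at line 5 remove [jhgop,adey,wvjq] add [rpkvz,tdqdd,vpwx] -> 10 lines: zop yfl plk mnhtx pyb rpkvz tdqdd vpwx pzlbp yjbwj
Final line 2: yfl

Answer: yfl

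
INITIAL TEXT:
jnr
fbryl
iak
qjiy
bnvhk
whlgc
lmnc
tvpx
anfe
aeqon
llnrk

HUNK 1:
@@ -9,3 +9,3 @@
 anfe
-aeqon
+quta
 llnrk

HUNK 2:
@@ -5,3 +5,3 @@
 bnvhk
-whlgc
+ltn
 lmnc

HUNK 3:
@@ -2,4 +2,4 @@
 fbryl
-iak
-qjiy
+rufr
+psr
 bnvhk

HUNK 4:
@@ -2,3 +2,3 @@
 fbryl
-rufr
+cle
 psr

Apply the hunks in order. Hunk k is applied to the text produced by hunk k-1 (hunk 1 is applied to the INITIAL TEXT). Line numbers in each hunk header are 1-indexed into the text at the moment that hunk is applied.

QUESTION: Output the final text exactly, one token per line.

Hunk 1: at line 9 remove [aeqon] add [quta] -> 11 lines: jnr fbryl iak qjiy bnvhk whlgc lmnc tvpx anfe quta llnrk
Hunk 2: at line 5 remove [whlgc] add [ltn] -> 11 lines: jnr fbryl iak qjiy bnvhk ltn lmnc tvpx anfe quta llnrk
Hunk 3: at line 2 remove [iak,qjiy] add [rufr,psr] -> 11 lines: jnr fbryl rufr psr bnvhk ltn lmnc tvpx anfe quta llnrk
Hunk 4: at line 2 remove [rufr] add [cle] -> 11 lines: jnr fbryl cle psr bnvhk ltn lmnc tvpx anfe quta llnrk

Answer: jnr
fbryl
cle
psr
bnvhk
ltn
lmnc
tvpx
anfe
quta
llnrk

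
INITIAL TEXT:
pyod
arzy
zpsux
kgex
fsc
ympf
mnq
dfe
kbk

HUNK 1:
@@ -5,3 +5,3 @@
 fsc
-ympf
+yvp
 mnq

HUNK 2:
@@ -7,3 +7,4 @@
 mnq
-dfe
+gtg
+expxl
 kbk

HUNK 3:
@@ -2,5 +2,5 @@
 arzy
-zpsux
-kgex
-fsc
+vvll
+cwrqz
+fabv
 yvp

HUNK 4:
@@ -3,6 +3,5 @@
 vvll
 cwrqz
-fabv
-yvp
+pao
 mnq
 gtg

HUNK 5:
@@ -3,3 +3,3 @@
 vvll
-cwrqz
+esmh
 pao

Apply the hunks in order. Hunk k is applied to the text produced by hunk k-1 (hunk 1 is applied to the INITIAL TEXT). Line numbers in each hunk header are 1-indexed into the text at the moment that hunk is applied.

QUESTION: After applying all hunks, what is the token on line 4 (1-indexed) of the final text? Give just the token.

Answer: esmh

Derivation:
Hunk 1: at line 5 remove [ympf] add [yvp] -> 9 lines: pyod arzy zpsux kgex fsc yvp mnq dfe kbk
Hunk 2: at line 7 remove [dfe] add [gtg,expxl] -> 10 lines: pyod arzy zpsux kgex fsc yvp mnq gtg expxl kbk
Hunk 3: at line 2 remove [zpsux,kgex,fsc] add [vvll,cwrqz,fabv] -> 10 lines: pyod arzy vvll cwrqz fabv yvp mnq gtg expxl kbk
Hunk 4: at line 3 remove [fabv,yvp] add [pao] -> 9 lines: pyod arzy vvll cwrqz pao mnq gtg expxl kbk
Hunk 5: at line 3 remove [cwrqz] add [esmh] -> 9 lines: pyod arzy vvll esmh pao mnq gtg expxl kbk
Final line 4: esmh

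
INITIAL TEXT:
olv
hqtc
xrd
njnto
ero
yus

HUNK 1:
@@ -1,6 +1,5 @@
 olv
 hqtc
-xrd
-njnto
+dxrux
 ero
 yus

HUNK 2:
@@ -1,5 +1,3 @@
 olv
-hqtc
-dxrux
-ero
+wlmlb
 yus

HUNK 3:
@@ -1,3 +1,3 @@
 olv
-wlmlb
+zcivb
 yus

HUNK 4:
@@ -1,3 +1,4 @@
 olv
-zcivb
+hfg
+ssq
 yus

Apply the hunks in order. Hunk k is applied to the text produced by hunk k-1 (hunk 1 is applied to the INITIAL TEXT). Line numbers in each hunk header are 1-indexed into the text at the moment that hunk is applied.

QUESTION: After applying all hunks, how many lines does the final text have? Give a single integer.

Answer: 4

Derivation:
Hunk 1: at line 1 remove [xrd,njnto] add [dxrux] -> 5 lines: olv hqtc dxrux ero yus
Hunk 2: at line 1 remove [hqtc,dxrux,ero] add [wlmlb] -> 3 lines: olv wlmlb yus
Hunk 3: at line 1 remove [wlmlb] add [zcivb] -> 3 lines: olv zcivb yus
Hunk 4: at line 1 remove [zcivb] add [hfg,ssq] -> 4 lines: olv hfg ssq yus
Final line count: 4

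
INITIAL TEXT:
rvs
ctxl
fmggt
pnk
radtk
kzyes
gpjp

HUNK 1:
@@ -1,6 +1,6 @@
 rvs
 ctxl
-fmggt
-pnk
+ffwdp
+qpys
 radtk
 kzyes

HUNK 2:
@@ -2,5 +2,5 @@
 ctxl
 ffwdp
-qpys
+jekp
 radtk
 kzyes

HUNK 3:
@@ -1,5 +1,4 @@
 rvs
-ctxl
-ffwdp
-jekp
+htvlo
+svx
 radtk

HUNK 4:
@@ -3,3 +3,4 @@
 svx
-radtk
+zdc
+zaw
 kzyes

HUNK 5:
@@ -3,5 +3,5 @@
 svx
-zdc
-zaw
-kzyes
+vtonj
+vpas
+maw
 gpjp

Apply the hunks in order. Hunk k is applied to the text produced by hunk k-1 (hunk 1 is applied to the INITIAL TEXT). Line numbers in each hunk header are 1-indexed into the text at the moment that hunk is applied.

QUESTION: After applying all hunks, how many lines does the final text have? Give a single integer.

Answer: 7

Derivation:
Hunk 1: at line 1 remove [fmggt,pnk] add [ffwdp,qpys] -> 7 lines: rvs ctxl ffwdp qpys radtk kzyes gpjp
Hunk 2: at line 2 remove [qpys] add [jekp] -> 7 lines: rvs ctxl ffwdp jekp radtk kzyes gpjp
Hunk 3: at line 1 remove [ctxl,ffwdp,jekp] add [htvlo,svx] -> 6 lines: rvs htvlo svx radtk kzyes gpjp
Hunk 4: at line 3 remove [radtk] add [zdc,zaw] -> 7 lines: rvs htvlo svx zdc zaw kzyes gpjp
Hunk 5: at line 3 remove [zdc,zaw,kzyes] add [vtonj,vpas,maw] -> 7 lines: rvs htvlo svx vtonj vpas maw gpjp
Final line count: 7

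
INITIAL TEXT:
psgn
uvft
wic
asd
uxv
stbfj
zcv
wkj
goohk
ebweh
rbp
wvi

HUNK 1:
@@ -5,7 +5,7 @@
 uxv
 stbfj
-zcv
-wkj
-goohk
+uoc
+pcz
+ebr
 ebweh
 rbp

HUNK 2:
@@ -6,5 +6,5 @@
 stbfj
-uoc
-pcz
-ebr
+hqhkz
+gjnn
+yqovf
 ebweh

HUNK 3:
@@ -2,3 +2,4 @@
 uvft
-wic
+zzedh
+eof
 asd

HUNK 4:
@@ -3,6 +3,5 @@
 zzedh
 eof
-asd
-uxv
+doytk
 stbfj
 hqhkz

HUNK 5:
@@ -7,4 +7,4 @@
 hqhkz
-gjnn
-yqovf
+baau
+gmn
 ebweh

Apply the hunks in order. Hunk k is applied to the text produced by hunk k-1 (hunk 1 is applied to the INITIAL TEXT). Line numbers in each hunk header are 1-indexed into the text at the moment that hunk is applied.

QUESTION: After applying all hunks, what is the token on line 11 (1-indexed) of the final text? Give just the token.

Answer: rbp

Derivation:
Hunk 1: at line 5 remove [zcv,wkj,goohk] add [uoc,pcz,ebr] -> 12 lines: psgn uvft wic asd uxv stbfj uoc pcz ebr ebweh rbp wvi
Hunk 2: at line 6 remove [uoc,pcz,ebr] add [hqhkz,gjnn,yqovf] -> 12 lines: psgn uvft wic asd uxv stbfj hqhkz gjnn yqovf ebweh rbp wvi
Hunk 3: at line 2 remove [wic] add [zzedh,eof] -> 13 lines: psgn uvft zzedh eof asd uxv stbfj hqhkz gjnn yqovf ebweh rbp wvi
Hunk 4: at line 3 remove [asd,uxv] add [doytk] -> 12 lines: psgn uvft zzedh eof doytk stbfj hqhkz gjnn yqovf ebweh rbp wvi
Hunk 5: at line 7 remove [gjnn,yqovf] add [baau,gmn] -> 12 lines: psgn uvft zzedh eof doytk stbfj hqhkz baau gmn ebweh rbp wvi
Final line 11: rbp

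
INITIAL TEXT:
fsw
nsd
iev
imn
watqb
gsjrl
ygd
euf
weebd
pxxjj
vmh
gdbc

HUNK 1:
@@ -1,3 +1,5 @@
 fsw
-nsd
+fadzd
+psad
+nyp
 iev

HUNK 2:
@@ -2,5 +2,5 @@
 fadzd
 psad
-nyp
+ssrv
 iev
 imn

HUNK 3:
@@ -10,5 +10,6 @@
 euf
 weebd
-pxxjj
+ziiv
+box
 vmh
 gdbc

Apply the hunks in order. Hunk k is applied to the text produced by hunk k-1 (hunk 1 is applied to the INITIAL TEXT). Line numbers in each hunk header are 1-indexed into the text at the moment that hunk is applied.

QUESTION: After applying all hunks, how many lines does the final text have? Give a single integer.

Answer: 15

Derivation:
Hunk 1: at line 1 remove [nsd] add [fadzd,psad,nyp] -> 14 lines: fsw fadzd psad nyp iev imn watqb gsjrl ygd euf weebd pxxjj vmh gdbc
Hunk 2: at line 2 remove [nyp] add [ssrv] -> 14 lines: fsw fadzd psad ssrv iev imn watqb gsjrl ygd euf weebd pxxjj vmh gdbc
Hunk 3: at line 10 remove [pxxjj] add [ziiv,box] -> 15 lines: fsw fadzd psad ssrv iev imn watqb gsjrl ygd euf weebd ziiv box vmh gdbc
Final line count: 15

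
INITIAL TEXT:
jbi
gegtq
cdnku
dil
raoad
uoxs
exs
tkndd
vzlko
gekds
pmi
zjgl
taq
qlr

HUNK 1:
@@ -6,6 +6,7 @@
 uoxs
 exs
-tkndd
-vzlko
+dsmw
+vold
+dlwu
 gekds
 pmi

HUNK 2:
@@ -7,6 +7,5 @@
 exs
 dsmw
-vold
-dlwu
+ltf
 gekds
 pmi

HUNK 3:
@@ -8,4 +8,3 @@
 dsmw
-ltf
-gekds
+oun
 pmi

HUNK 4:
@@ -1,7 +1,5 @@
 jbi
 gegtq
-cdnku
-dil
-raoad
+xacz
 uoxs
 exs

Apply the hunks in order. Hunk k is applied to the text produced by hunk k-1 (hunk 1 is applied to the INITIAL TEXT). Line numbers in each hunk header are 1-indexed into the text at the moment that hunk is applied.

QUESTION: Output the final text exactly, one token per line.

Answer: jbi
gegtq
xacz
uoxs
exs
dsmw
oun
pmi
zjgl
taq
qlr

Derivation:
Hunk 1: at line 6 remove [tkndd,vzlko] add [dsmw,vold,dlwu] -> 15 lines: jbi gegtq cdnku dil raoad uoxs exs dsmw vold dlwu gekds pmi zjgl taq qlr
Hunk 2: at line 7 remove [vold,dlwu] add [ltf] -> 14 lines: jbi gegtq cdnku dil raoad uoxs exs dsmw ltf gekds pmi zjgl taq qlr
Hunk 3: at line 8 remove [ltf,gekds] add [oun] -> 13 lines: jbi gegtq cdnku dil raoad uoxs exs dsmw oun pmi zjgl taq qlr
Hunk 4: at line 1 remove [cdnku,dil,raoad] add [xacz] -> 11 lines: jbi gegtq xacz uoxs exs dsmw oun pmi zjgl taq qlr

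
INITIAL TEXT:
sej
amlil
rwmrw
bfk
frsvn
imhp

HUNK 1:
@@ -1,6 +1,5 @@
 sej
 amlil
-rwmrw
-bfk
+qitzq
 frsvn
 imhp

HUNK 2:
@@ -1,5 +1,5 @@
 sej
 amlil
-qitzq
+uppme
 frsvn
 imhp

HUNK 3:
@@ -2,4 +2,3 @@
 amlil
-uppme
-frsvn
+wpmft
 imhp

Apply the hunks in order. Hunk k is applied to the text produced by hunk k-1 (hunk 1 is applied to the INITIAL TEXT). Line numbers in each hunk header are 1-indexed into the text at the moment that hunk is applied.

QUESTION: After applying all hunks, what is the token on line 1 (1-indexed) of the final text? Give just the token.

Answer: sej

Derivation:
Hunk 1: at line 1 remove [rwmrw,bfk] add [qitzq] -> 5 lines: sej amlil qitzq frsvn imhp
Hunk 2: at line 1 remove [qitzq] add [uppme] -> 5 lines: sej amlil uppme frsvn imhp
Hunk 3: at line 2 remove [uppme,frsvn] add [wpmft] -> 4 lines: sej amlil wpmft imhp
Final line 1: sej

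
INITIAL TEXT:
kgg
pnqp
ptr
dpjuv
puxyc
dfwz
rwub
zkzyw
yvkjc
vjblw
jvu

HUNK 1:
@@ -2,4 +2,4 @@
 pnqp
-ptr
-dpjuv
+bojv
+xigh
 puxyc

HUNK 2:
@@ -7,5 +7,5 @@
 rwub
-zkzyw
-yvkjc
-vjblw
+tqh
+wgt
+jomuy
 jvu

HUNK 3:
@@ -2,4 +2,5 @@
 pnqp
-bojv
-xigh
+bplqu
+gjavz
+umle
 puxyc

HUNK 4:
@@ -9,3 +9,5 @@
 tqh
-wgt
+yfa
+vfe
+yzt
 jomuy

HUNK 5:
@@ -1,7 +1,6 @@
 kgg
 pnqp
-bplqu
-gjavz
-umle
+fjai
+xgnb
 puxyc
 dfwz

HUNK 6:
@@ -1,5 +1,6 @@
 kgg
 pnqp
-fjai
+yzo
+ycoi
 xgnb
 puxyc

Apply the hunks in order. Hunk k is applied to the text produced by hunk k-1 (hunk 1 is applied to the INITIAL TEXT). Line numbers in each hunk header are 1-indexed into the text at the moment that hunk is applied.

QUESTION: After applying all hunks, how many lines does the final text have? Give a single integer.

Answer: 14

Derivation:
Hunk 1: at line 2 remove [ptr,dpjuv] add [bojv,xigh] -> 11 lines: kgg pnqp bojv xigh puxyc dfwz rwub zkzyw yvkjc vjblw jvu
Hunk 2: at line 7 remove [zkzyw,yvkjc,vjblw] add [tqh,wgt,jomuy] -> 11 lines: kgg pnqp bojv xigh puxyc dfwz rwub tqh wgt jomuy jvu
Hunk 3: at line 2 remove [bojv,xigh] add [bplqu,gjavz,umle] -> 12 lines: kgg pnqp bplqu gjavz umle puxyc dfwz rwub tqh wgt jomuy jvu
Hunk 4: at line 9 remove [wgt] add [yfa,vfe,yzt] -> 14 lines: kgg pnqp bplqu gjavz umle puxyc dfwz rwub tqh yfa vfe yzt jomuy jvu
Hunk 5: at line 1 remove [bplqu,gjavz,umle] add [fjai,xgnb] -> 13 lines: kgg pnqp fjai xgnb puxyc dfwz rwub tqh yfa vfe yzt jomuy jvu
Hunk 6: at line 1 remove [fjai] add [yzo,ycoi] -> 14 lines: kgg pnqp yzo ycoi xgnb puxyc dfwz rwub tqh yfa vfe yzt jomuy jvu
Final line count: 14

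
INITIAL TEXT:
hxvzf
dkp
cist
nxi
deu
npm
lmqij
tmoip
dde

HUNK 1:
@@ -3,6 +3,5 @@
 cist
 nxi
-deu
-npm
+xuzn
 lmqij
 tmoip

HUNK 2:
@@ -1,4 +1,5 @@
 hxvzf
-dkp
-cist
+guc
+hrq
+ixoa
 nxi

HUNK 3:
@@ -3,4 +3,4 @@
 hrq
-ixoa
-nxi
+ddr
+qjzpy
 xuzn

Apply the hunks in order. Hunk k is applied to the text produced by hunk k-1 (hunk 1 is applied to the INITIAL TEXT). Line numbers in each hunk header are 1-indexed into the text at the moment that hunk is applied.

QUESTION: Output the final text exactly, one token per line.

Hunk 1: at line 3 remove [deu,npm] add [xuzn] -> 8 lines: hxvzf dkp cist nxi xuzn lmqij tmoip dde
Hunk 2: at line 1 remove [dkp,cist] add [guc,hrq,ixoa] -> 9 lines: hxvzf guc hrq ixoa nxi xuzn lmqij tmoip dde
Hunk 3: at line 3 remove [ixoa,nxi] add [ddr,qjzpy] -> 9 lines: hxvzf guc hrq ddr qjzpy xuzn lmqij tmoip dde

Answer: hxvzf
guc
hrq
ddr
qjzpy
xuzn
lmqij
tmoip
dde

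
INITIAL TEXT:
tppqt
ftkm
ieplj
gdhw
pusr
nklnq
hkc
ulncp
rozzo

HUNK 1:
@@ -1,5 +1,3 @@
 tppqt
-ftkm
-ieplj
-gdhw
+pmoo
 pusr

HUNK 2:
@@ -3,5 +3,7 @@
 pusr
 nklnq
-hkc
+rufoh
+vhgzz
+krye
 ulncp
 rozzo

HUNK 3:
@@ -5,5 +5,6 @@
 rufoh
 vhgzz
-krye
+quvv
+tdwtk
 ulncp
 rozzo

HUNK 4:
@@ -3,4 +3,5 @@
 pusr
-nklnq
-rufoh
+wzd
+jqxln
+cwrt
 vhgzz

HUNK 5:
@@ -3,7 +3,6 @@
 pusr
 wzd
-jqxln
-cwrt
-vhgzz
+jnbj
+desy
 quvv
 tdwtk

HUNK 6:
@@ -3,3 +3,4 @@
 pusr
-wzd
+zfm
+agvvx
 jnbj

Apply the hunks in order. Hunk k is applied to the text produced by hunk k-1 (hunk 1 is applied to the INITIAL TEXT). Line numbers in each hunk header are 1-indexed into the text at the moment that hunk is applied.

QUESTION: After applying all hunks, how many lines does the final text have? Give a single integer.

Hunk 1: at line 1 remove [ftkm,ieplj,gdhw] add [pmoo] -> 7 lines: tppqt pmoo pusr nklnq hkc ulncp rozzo
Hunk 2: at line 3 remove [hkc] add [rufoh,vhgzz,krye] -> 9 lines: tppqt pmoo pusr nklnq rufoh vhgzz krye ulncp rozzo
Hunk 3: at line 5 remove [krye] add [quvv,tdwtk] -> 10 lines: tppqt pmoo pusr nklnq rufoh vhgzz quvv tdwtk ulncp rozzo
Hunk 4: at line 3 remove [nklnq,rufoh] add [wzd,jqxln,cwrt] -> 11 lines: tppqt pmoo pusr wzd jqxln cwrt vhgzz quvv tdwtk ulncp rozzo
Hunk 5: at line 3 remove [jqxln,cwrt,vhgzz] add [jnbj,desy] -> 10 lines: tppqt pmoo pusr wzd jnbj desy quvv tdwtk ulncp rozzo
Hunk 6: at line 3 remove [wzd] add [zfm,agvvx] -> 11 lines: tppqt pmoo pusr zfm agvvx jnbj desy quvv tdwtk ulncp rozzo
Final line count: 11

Answer: 11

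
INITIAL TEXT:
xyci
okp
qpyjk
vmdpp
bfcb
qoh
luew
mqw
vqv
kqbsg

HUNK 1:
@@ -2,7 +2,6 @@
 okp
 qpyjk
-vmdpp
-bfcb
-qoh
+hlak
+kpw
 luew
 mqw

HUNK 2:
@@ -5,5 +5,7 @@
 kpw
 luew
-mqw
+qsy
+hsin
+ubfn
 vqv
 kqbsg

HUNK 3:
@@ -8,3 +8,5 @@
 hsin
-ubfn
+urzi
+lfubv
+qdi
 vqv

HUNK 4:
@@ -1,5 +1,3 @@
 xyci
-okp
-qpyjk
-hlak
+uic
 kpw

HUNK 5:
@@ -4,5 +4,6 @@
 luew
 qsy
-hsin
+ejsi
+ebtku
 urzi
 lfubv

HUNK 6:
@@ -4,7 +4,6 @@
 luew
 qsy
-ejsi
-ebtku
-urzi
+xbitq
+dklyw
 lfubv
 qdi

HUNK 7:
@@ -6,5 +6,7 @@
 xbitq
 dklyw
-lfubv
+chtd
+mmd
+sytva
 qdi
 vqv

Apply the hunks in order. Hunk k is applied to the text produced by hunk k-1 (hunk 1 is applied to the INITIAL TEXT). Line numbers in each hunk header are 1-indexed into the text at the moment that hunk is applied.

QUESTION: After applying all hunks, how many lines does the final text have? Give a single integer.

Answer: 13

Derivation:
Hunk 1: at line 2 remove [vmdpp,bfcb,qoh] add [hlak,kpw] -> 9 lines: xyci okp qpyjk hlak kpw luew mqw vqv kqbsg
Hunk 2: at line 5 remove [mqw] add [qsy,hsin,ubfn] -> 11 lines: xyci okp qpyjk hlak kpw luew qsy hsin ubfn vqv kqbsg
Hunk 3: at line 8 remove [ubfn] add [urzi,lfubv,qdi] -> 13 lines: xyci okp qpyjk hlak kpw luew qsy hsin urzi lfubv qdi vqv kqbsg
Hunk 4: at line 1 remove [okp,qpyjk,hlak] add [uic] -> 11 lines: xyci uic kpw luew qsy hsin urzi lfubv qdi vqv kqbsg
Hunk 5: at line 4 remove [hsin] add [ejsi,ebtku] -> 12 lines: xyci uic kpw luew qsy ejsi ebtku urzi lfubv qdi vqv kqbsg
Hunk 6: at line 4 remove [ejsi,ebtku,urzi] add [xbitq,dklyw] -> 11 lines: xyci uic kpw luew qsy xbitq dklyw lfubv qdi vqv kqbsg
Hunk 7: at line 6 remove [lfubv] add [chtd,mmd,sytva] -> 13 lines: xyci uic kpw luew qsy xbitq dklyw chtd mmd sytva qdi vqv kqbsg
Final line count: 13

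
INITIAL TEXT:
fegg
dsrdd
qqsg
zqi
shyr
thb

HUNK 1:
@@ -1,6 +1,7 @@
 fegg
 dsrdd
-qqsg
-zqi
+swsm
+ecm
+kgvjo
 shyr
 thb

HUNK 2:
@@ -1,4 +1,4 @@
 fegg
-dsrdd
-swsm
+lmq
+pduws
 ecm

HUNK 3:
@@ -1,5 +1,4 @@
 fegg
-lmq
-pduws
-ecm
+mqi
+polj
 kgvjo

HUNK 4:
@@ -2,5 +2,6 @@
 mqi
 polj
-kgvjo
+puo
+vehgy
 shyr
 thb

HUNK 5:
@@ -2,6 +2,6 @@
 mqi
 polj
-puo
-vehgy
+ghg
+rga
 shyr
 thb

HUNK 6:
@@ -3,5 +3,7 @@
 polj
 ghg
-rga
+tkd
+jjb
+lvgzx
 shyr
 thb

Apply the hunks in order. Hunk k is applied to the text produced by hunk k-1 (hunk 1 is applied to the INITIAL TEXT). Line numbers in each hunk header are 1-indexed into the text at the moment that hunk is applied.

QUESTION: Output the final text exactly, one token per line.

Hunk 1: at line 1 remove [qqsg,zqi] add [swsm,ecm,kgvjo] -> 7 lines: fegg dsrdd swsm ecm kgvjo shyr thb
Hunk 2: at line 1 remove [dsrdd,swsm] add [lmq,pduws] -> 7 lines: fegg lmq pduws ecm kgvjo shyr thb
Hunk 3: at line 1 remove [lmq,pduws,ecm] add [mqi,polj] -> 6 lines: fegg mqi polj kgvjo shyr thb
Hunk 4: at line 2 remove [kgvjo] add [puo,vehgy] -> 7 lines: fegg mqi polj puo vehgy shyr thb
Hunk 5: at line 2 remove [puo,vehgy] add [ghg,rga] -> 7 lines: fegg mqi polj ghg rga shyr thb
Hunk 6: at line 3 remove [rga] add [tkd,jjb,lvgzx] -> 9 lines: fegg mqi polj ghg tkd jjb lvgzx shyr thb

Answer: fegg
mqi
polj
ghg
tkd
jjb
lvgzx
shyr
thb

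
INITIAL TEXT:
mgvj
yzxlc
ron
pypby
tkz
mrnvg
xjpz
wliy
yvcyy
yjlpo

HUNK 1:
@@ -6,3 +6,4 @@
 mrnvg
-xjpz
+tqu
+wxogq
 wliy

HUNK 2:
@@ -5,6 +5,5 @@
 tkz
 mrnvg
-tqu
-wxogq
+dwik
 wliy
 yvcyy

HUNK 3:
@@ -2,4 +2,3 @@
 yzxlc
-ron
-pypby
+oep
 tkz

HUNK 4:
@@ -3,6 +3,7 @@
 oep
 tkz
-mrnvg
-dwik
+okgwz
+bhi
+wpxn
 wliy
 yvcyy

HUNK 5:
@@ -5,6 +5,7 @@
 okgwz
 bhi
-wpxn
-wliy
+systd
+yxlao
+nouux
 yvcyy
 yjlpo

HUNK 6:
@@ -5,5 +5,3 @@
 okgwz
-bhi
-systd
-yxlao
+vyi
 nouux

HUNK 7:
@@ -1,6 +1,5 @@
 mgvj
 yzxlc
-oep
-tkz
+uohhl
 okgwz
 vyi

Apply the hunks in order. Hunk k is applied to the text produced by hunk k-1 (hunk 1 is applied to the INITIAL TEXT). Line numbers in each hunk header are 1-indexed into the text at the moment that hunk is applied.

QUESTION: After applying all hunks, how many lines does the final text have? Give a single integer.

Hunk 1: at line 6 remove [xjpz] add [tqu,wxogq] -> 11 lines: mgvj yzxlc ron pypby tkz mrnvg tqu wxogq wliy yvcyy yjlpo
Hunk 2: at line 5 remove [tqu,wxogq] add [dwik] -> 10 lines: mgvj yzxlc ron pypby tkz mrnvg dwik wliy yvcyy yjlpo
Hunk 3: at line 2 remove [ron,pypby] add [oep] -> 9 lines: mgvj yzxlc oep tkz mrnvg dwik wliy yvcyy yjlpo
Hunk 4: at line 3 remove [mrnvg,dwik] add [okgwz,bhi,wpxn] -> 10 lines: mgvj yzxlc oep tkz okgwz bhi wpxn wliy yvcyy yjlpo
Hunk 5: at line 5 remove [wpxn,wliy] add [systd,yxlao,nouux] -> 11 lines: mgvj yzxlc oep tkz okgwz bhi systd yxlao nouux yvcyy yjlpo
Hunk 6: at line 5 remove [bhi,systd,yxlao] add [vyi] -> 9 lines: mgvj yzxlc oep tkz okgwz vyi nouux yvcyy yjlpo
Hunk 7: at line 1 remove [oep,tkz] add [uohhl] -> 8 lines: mgvj yzxlc uohhl okgwz vyi nouux yvcyy yjlpo
Final line count: 8

Answer: 8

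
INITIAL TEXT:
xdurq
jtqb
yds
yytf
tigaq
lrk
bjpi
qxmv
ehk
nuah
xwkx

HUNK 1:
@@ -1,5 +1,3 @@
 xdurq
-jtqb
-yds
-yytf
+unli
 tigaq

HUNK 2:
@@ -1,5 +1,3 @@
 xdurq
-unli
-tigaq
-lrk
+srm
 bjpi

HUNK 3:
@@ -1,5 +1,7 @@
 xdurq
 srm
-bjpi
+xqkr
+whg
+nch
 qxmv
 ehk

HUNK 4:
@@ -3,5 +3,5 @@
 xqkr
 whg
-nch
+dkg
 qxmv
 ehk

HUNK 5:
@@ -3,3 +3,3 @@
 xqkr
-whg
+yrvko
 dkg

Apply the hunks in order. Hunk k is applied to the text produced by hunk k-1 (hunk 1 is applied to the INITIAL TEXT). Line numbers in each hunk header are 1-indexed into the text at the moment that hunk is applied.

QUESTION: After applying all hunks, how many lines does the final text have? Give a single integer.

Hunk 1: at line 1 remove [jtqb,yds,yytf] add [unli] -> 9 lines: xdurq unli tigaq lrk bjpi qxmv ehk nuah xwkx
Hunk 2: at line 1 remove [unli,tigaq,lrk] add [srm] -> 7 lines: xdurq srm bjpi qxmv ehk nuah xwkx
Hunk 3: at line 1 remove [bjpi] add [xqkr,whg,nch] -> 9 lines: xdurq srm xqkr whg nch qxmv ehk nuah xwkx
Hunk 4: at line 3 remove [nch] add [dkg] -> 9 lines: xdurq srm xqkr whg dkg qxmv ehk nuah xwkx
Hunk 5: at line 3 remove [whg] add [yrvko] -> 9 lines: xdurq srm xqkr yrvko dkg qxmv ehk nuah xwkx
Final line count: 9

Answer: 9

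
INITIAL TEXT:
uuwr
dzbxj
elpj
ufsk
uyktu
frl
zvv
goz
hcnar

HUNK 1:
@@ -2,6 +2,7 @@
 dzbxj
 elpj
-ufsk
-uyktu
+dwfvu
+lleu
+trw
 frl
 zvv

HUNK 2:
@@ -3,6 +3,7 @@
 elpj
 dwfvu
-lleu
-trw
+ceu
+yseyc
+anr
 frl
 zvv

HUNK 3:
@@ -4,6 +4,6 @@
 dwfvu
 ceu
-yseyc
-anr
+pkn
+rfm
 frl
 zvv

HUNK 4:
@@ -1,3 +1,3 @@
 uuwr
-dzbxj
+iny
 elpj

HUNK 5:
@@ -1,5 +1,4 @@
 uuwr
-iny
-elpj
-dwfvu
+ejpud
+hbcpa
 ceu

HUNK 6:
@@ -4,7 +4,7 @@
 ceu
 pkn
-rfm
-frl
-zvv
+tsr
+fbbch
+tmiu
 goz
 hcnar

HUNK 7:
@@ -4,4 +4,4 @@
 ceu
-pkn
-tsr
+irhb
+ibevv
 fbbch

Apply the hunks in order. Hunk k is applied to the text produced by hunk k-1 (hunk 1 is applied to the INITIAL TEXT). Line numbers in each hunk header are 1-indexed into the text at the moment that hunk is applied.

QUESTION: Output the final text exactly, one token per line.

Answer: uuwr
ejpud
hbcpa
ceu
irhb
ibevv
fbbch
tmiu
goz
hcnar

Derivation:
Hunk 1: at line 2 remove [ufsk,uyktu] add [dwfvu,lleu,trw] -> 10 lines: uuwr dzbxj elpj dwfvu lleu trw frl zvv goz hcnar
Hunk 2: at line 3 remove [lleu,trw] add [ceu,yseyc,anr] -> 11 lines: uuwr dzbxj elpj dwfvu ceu yseyc anr frl zvv goz hcnar
Hunk 3: at line 4 remove [yseyc,anr] add [pkn,rfm] -> 11 lines: uuwr dzbxj elpj dwfvu ceu pkn rfm frl zvv goz hcnar
Hunk 4: at line 1 remove [dzbxj] add [iny] -> 11 lines: uuwr iny elpj dwfvu ceu pkn rfm frl zvv goz hcnar
Hunk 5: at line 1 remove [iny,elpj,dwfvu] add [ejpud,hbcpa] -> 10 lines: uuwr ejpud hbcpa ceu pkn rfm frl zvv goz hcnar
Hunk 6: at line 4 remove [rfm,frl,zvv] add [tsr,fbbch,tmiu] -> 10 lines: uuwr ejpud hbcpa ceu pkn tsr fbbch tmiu goz hcnar
Hunk 7: at line 4 remove [pkn,tsr] add [irhb,ibevv] -> 10 lines: uuwr ejpud hbcpa ceu irhb ibevv fbbch tmiu goz hcnar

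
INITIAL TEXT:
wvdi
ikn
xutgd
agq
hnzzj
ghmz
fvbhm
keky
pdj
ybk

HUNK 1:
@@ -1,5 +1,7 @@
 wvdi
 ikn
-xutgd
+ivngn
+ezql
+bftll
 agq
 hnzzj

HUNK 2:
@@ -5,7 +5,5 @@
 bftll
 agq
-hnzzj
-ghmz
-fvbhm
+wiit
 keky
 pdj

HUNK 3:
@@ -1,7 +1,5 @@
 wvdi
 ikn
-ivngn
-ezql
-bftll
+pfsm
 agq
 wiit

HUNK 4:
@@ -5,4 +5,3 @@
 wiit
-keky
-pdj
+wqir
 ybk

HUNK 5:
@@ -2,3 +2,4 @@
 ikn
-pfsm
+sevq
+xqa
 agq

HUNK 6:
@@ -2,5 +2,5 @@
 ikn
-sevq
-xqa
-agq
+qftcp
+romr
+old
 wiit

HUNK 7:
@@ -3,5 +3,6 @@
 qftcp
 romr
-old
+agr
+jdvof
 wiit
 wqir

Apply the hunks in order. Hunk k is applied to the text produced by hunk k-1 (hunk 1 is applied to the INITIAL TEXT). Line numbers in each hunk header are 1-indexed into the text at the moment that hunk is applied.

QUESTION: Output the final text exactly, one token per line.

Hunk 1: at line 1 remove [xutgd] add [ivngn,ezql,bftll] -> 12 lines: wvdi ikn ivngn ezql bftll agq hnzzj ghmz fvbhm keky pdj ybk
Hunk 2: at line 5 remove [hnzzj,ghmz,fvbhm] add [wiit] -> 10 lines: wvdi ikn ivngn ezql bftll agq wiit keky pdj ybk
Hunk 3: at line 1 remove [ivngn,ezql,bftll] add [pfsm] -> 8 lines: wvdi ikn pfsm agq wiit keky pdj ybk
Hunk 4: at line 5 remove [keky,pdj] add [wqir] -> 7 lines: wvdi ikn pfsm agq wiit wqir ybk
Hunk 5: at line 2 remove [pfsm] add [sevq,xqa] -> 8 lines: wvdi ikn sevq xqa agq wiit wqir ybk
Hunk 6: at line 2 remove [sevq,xqa,agq] add [qftcp,romr,old] -> 8 lines: wvdi ikn qftcp romr old wiit wqir ybk
Hunk 7: at line 3 remove [old] add [agr,jdvof] -> 9 lines: wvdi ikn qftcp romr agr jdvof wiit wqir ybk

Answer: wvdi
ikn
qftcp
romr
agr
jdvof
wiit
wqir
ybk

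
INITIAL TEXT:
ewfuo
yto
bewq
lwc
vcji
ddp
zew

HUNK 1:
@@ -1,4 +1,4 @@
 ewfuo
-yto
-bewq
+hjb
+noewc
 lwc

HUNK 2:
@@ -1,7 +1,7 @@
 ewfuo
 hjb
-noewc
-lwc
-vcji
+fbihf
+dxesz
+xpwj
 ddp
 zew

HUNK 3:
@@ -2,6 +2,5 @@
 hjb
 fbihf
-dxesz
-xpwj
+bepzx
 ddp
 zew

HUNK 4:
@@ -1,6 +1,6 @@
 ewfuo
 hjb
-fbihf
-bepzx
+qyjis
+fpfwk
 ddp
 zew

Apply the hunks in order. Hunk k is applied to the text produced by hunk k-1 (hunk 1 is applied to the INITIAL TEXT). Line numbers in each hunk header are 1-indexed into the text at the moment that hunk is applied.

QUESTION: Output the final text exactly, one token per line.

Answer: ewfuo
hjb
qyjis
fpfwk
ddp
zew

Derivation:
Hunk 1: at line 1 remove [yto,bewq] add [hjb,noewc] -> 7 lines: ewfuo hjb noewc lwc vcji ddp zew
Hunk 2: at line 1 remove [noewc,lwc,vcji] add [fbihf,dxesz,xpwj] -> 7 lines: ewfuo hjb fbihf dxesz xpwj ddp zew
Hunk 3: at line 2 remove [dxesz,xpwj] add [bepzx] -> 6 lines: ewfuo hjb fbihf bepzx ddp zew
Hunk 4: at line 1 remove [fbihf,bepzx] add [qyjis,fpfwk] -> 6 lines: ewfuo hjb qyjis fpfwk ddp zew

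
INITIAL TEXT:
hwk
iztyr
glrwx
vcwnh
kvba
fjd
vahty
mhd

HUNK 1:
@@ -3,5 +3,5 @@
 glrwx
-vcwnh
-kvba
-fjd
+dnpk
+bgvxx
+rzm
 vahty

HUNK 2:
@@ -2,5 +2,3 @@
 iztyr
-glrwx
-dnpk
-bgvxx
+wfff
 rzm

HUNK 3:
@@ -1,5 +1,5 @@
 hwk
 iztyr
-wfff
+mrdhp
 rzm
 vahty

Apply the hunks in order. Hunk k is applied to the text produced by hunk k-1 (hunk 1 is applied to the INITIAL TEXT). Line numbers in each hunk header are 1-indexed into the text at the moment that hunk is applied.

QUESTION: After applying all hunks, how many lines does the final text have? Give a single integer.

Answer: 6

Derivation:
Hunk 1: at line 3 remove [vcwnh,kvba,fjd] add [dnpk,bgvxx,rzm] -> 8 lines: hwk iztyr glrwx dnpk bgvxx rzm vahty mhd
Hunk 2: at line 2 remove [glrwx,dnpk,bgvxx] add [wfff] -> 6 lines: hwk iztyr wfff rzm vahty mhd
Hunk 3: at line 1 remove [wfff] add [mrdhp] -> 6 lines: hwk iztyr mrdhp rzm vahty mhd
Final line count: 6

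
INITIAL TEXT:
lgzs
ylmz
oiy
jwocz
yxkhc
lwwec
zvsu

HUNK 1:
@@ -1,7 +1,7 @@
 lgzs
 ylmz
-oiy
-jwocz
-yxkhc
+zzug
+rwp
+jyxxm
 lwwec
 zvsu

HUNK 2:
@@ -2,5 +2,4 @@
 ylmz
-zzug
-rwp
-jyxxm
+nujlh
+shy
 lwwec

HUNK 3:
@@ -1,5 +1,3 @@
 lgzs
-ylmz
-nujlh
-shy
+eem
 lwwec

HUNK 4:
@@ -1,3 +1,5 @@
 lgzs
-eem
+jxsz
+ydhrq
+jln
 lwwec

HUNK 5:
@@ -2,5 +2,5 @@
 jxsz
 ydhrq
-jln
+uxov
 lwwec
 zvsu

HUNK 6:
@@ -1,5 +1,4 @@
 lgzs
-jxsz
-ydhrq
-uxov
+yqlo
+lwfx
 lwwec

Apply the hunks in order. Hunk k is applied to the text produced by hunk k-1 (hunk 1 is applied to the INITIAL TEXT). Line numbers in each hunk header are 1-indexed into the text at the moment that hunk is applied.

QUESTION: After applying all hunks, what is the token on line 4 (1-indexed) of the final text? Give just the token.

Hunk 1: at line 1 remove [oiy,jwocz,yxkhc] add [zzug,rwp,jyxxm] -> 7 lines: lgzs ylmz zzug rwp jyxxm lwwec zvsu
Hunk 2: at line 2 remove [zzug,rwp,jyxxm] add [nujlh,shy] -> 6 lines: lgzs ylmz nujlh shy lwwec zvsu
Hunk 3: at line 1 remove [ylmz,nujlh,shy] add [eem] -> 4 lines: lgzs eem lwwec zvsu
Hunk 4: at line 1 remove [eem] add [jxsz,ydhrq,jln] -> 6 lines: lgzs jxsz ydhrq jln lwwec zvsu
Hunk 5: at line 2 remove [jln] add [uxov] -> 6 lines: lgzs jxsz ydhrq uxov lwwec zvsu
Hunk 6: at line 1 remove [jxsz,ydhrq,uxov] add [yqlo,lwfx] -> 5 lines: lgzs yqlo lwfx lwwec zvsu
Final line 4: lwwec

Answer: lwwec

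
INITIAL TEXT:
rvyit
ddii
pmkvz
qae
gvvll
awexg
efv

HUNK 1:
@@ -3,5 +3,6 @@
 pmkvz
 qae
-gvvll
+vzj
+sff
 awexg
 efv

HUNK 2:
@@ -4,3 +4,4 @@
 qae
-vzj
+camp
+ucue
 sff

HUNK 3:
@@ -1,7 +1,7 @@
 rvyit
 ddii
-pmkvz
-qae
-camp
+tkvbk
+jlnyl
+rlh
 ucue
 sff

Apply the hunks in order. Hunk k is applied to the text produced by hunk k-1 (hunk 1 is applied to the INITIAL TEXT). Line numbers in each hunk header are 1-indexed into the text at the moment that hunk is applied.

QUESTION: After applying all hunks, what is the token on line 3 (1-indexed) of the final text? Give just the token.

Answer: tkvbk

Derivation:
Hunk 1: at line 3 remove [gvvll] add [vzj,sff] -> 8 lines: rvyit ddii pmkvz qae vzj sff awexg efv
Hunk 2: at line 4 remove [vzj] add [camp,ucue] -> 9 lines: rvyit ddii pmkvz qae camp ucue sff awexg efv
Hunk 3: at line 1 remove [pmkvz,qae,camp] add [tkvbk,jlnyl,rlh] -> 9 lines: rvyit ddii tkvbk jlnyl rlh ucue sff awexg efv
Final line 3: tkvbk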